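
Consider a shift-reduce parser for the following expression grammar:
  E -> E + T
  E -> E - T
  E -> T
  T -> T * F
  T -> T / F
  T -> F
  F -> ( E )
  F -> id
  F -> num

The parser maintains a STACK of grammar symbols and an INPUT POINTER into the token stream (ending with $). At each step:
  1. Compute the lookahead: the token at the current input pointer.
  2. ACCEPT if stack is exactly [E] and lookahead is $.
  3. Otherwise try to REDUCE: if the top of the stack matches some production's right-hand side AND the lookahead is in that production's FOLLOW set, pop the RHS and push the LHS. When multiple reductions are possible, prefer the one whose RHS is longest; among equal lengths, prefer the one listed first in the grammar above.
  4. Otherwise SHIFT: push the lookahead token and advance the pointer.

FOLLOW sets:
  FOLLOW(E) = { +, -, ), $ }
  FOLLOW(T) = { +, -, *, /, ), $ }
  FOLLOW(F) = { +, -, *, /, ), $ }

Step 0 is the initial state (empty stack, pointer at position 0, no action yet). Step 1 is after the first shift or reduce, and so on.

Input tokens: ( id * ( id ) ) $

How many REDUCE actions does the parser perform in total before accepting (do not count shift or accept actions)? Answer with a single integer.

Answer: 11

Derivation:
Step 1: shift (. Stack=[(] ptr=1 lookahead=id remaining=[id * ( id ) ) $]
Step 2: shift id. Stack=[( id] ptr=2 lookahead=* remaining=[* ( id ) ) $]
Step 3: reduce F->id. Stack=[( F] ptr=2 lookahead=* remaining=[* ( id ) ) $]
Step 4: reduce T->F. Stack=[( T] ptr=2 lookahead=* remaining=[* ( id ) ) $]
Step 5: shift *. Stack=[( T *] ptr=3 lookahead=( remaining=[( id ) ) $]
Step 6: shift (. Stack=[( T * (] ptr=4 lookahead=id remaining=[id ) ) $]
Step 7: shift id. Stack=[( T * ( id] ptr=5 lookahead=) remaining=[) ) $]
Step 8: reduce F->id. Stack=[( T * ( F] ptr=5 lookahead=) remaining=[) ) $]
Step 9: reduce T->F. Stack=[( T * ( T] ptr=5 lookahead=) remaining=[) ) $]
Step 10: reduce E->T. Stack=[( T * ( E] ptr=5 lookahead=) remaining=[) ) $]
Step 11: shift ). Stack=[( T * ( E )] ptr=6 lookahead=) remaining=[) $]
Step 12: reduce F->( E ). Stack=[( T * F] ptr=6 lookahead=) remaining=[) $]
Step 13: reduce T->T * F. Stack=[( T] ptr=6 lookahead=) remaining=[) $]
Step 14: reduce E->T. Stack=[( E] ptr=6 lookahead=) remaining=[) $]
Step 15: shift ). Stack=[( E )] ptr=7 lookahead=$ remaining=[$]
Step 16: reduce F->( E ). Stack=[F] ptr=7 lookahead=$ remaining=[$]
Step 17: reduce T->F. Stack=[T] ptr=7 lookahead=$ remaining=[$]
Step 18: reduce E->T. Stack=[E] ptr=7 lookahead=$ remaining=[$]
Step 19: accept. Stack=[E] ptr=7 lookahead=$ remaining=[$]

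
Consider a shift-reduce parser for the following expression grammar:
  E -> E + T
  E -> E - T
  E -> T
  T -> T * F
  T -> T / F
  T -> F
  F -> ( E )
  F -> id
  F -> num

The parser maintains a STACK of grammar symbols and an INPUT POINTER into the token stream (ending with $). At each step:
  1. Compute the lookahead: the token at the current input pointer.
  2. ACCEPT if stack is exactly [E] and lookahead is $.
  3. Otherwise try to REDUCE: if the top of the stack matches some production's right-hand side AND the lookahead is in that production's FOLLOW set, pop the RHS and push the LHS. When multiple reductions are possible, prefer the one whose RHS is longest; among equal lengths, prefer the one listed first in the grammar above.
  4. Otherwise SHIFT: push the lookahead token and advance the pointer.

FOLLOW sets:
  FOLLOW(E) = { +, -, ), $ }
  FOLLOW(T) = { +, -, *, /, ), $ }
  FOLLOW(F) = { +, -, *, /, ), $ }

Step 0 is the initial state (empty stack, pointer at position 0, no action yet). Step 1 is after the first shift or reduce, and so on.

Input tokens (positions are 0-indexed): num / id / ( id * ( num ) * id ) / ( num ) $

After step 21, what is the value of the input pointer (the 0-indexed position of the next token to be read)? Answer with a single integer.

Step 1: shift num. Stack=[num] ptr=1 lookahead=/ remaining=[/ id / ( id * ( num ) * id ) / ( num ) $]
Step 2: reduce F->num. Stack=[F] ptr=1 lookahead=/ remaining=[/ id / ( id * ( num ) * id ) / ( num ) $]
Step 3: reduce T->F. Stack=[T] ptr=1 lookahead=/ remaining=[/ id / ( id * ( num ) * id ) / ( num ) $]
Step 4: shift /. Stack=[T /] ptr=2 lookahead=id remaining=[id / ( id * ( num ) * id ) / ( num ) $]
Step 5: shift id. Stack=[T / id] ptr=3 lookahead=/ remaining=[/ ( id * ( num ) * id ) / ( num ) $]
Step 6: reduce F->id. Stack=[T / F] ptr=3 lookahead=/ remaining=[/ ( id * ( num ) * id ) / ( num ) $]
Step 7: reduce T->T / F. Stack=[T] ptr=3 lookahead=/ remaining=[/ ( id * ( num ) * id ) / ( num ) $]
Step 8: shift /. Stack=[T /] ptr=4 lookahead=( remaining=[( id * ( num ) * id ) / ( num ) $]
Step 9: shift (. Stack=[T / (] ptr=5 lookahead=id remaining=[id * ( num ) * id ) / ( num ) $]
Step 10: shift id. Stack=[T / ( id] ptr=6 lookahead=* remaining=[* ( num ) * id ) / ( num ) $]
Step 11: reduce F->id. Stack=[T / ( F] ptr=6 lookahead=* remaining=[* ( num ) * id ) / ( num ) $]
Step 12: reduce T->F. Stack=[T / ( T] ptr=6 lookahead=* remaining=[* ( num ) * id ) / ( num ) $]
Step 13: shift *. Stack=[T / ( T *] ptr=7 lookahead=( remaining=[( num ) * id ) / ( num ) $]
Step 14: shift (. Stack=[T / ( T * (] ptr=8 lookahead=num remaining=[num ) * id ) / ( num ) $]
Step 15: shift num. Stack=[T / ( T * ( num] ptr=9 lookahead=) remaining=[) * id ) / ( num ) $]
Step 16: reduce F->num. Stack=[T / ( T * ( F] ptr=9 lookahead=) remaining=[) * id ) / ( num ) $]
Step 17: reduce T->F. Stack=[T / ( T * ( T] ptr=9 lookahead=) remaining=[) * id ) / ( num ) $]
Step 18: reduce E->T. Stack=[T / ( T * ( E] ptr=9 lookahead=) remaining=[) * id ) / ( num ) $]
Step 19: shift ). Stack=[T / ( T * ( E )] ptr=10 lookahead=* remaining=[* id ) / ( num ) $]
Step 20: reduce F->( E ). Stack=[T / ( T * F] ptr=10 lookahead=* remaining=[* id ) / ( num ) $]
Step 21: reduce T->T * F. Stack=[T / ( T] ptr=10 lookahead=* remaining=[* id ) / ( num ) $]

Answer: 10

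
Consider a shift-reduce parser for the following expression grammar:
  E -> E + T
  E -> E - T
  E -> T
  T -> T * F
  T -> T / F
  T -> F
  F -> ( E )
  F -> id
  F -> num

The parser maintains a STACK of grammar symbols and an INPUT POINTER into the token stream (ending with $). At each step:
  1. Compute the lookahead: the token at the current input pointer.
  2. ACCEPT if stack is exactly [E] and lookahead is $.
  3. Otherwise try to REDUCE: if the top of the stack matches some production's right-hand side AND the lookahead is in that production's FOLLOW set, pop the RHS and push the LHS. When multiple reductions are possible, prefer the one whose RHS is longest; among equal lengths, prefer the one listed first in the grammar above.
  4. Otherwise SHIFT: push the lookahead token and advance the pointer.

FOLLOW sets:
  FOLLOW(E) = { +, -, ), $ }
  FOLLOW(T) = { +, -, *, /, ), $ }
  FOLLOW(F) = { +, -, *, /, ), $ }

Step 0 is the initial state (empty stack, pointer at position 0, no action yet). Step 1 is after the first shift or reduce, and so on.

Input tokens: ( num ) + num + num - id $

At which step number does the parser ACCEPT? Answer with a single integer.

Answer: 25

Derivation:
Step 1: shift (. Stack=[(] ptr=1 lookahead=num remaining=[num ) + num + num - id $]
Step 2: shift num. Stack=[( num] ptr=2 lookahead=) remaining=[) + num + num - id $]
Step 3: reduce F->num. Stack=[( F] ptr=2 lookahead=) remaining=[) + num + num - id $]
Step 4: reduce T->F. Stack=[( T] ptr=2 lookahead=) remaining=[) + num + num - id $]
Step 5: reduce E->T. Stack=[( E] ptr=2 lookahead=) remaining=[) + num + num - id $]
Step 6: shift ). Stack=[( E )] ptr=3 lookahead=+ remaining=[+ num + num - id $]
Step 7: reduce F->( E ). Stack=[F] ptr=3 lookahead=+ remaining=[+ num + num - id $]
Step 8: reduce T->F. Stack=[T] ptr=3 lookahead=+ remaining=[+ num + num - id $]
Step 9: reduce E->T. Stack=[E] ptr=3 lookahead=+ remaining=[+ num + num - id $]
Step 10: shift +. Stack=[E +] ptr=4 lookahead=num remaining=[num + num - id $]
Step 11: shift num. Stack=[E + num] ptr=5 lookahead=+ remaining=[+ num - id $]
Step 12: reduce F->num. Stack=[E + F] ptr=5 lookahead=+ remaining=[+ num - id $]
Step 13: reduce T->F. Stack=[E + T] ptr=5 lookahead=+ remaining=[+ num - id $]
Step 14: reduce E->E + T. Stack=[E] ptr=5 lookahead=+ remaining=[+ num - id $]
Step 15: shift +. Stack=[E +] ptr=6 lookahead=num remaining=[num - id $]
Step 16: shift num. Stack=[E + num] ptr=7 lookahead=- remaining=[- id $]
Step 17: reduce F->num. Stack=[E + F] ptr=7 lookahead=- remaining=[- id $]
Step 18: reduce T->F. Stack=[E + T] ptr=7 lookahead=- remaining=[- id $]
Step 19: reduce E->E + T. Stack=[E] ptr=7 lookahead=- remaining=[- id $]
Step 20: shift -. Stack=[E -] ptr=8 lookahead=id remaining=[id $]
Step 21: shift id. Stack=[E - id] ptr=9 lookahead=$ remaining=[$]
Step 22: reduce F->id. Stack=[E - F] ptr=9 lookahead=$ remaining=[$]
Step 23: reduce T->F. Stack=[E - T] ptr=9 lookahead=$ remaining=[$]
Step 24: reduce E->E - T. Stack=[E] ptr=9 lookahead=$ remaining=[$]
Step 25: accept. Stack=[E] ptr=9 lookahead=$ remaining=[$]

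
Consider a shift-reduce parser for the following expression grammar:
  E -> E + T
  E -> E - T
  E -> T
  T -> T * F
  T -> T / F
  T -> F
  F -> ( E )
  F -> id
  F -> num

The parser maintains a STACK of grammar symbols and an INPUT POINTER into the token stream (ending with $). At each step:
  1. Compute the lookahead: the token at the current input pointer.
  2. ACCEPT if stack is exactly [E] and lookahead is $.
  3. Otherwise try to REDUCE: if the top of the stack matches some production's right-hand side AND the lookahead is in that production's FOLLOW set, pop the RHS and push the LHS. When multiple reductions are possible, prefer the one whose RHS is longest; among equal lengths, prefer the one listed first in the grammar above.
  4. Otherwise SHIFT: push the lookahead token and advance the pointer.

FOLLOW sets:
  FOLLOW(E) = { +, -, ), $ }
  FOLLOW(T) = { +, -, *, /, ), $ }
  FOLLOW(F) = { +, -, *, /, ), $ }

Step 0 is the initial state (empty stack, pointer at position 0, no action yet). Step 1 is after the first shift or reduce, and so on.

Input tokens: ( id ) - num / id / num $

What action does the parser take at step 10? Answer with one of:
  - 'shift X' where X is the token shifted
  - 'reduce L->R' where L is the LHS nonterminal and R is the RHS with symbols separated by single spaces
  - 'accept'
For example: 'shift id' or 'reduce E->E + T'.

Answer: shift -

Derivation:
Step 1: shift (. Stack=[(] ptr=1 lookahead=id remaining=[id ) - num / id / num $]
Step 2: shift id. Stack=[( id] ptr=2 lookahead=) remaining=[) - num / id / num $]
Step 3: reduce F->id. Stack=[( F] ptr=2 lookahead=) remaining=[) - num / id / num $]
Step 4: reduce T->F. Stack=[( T] ptr=2 lookahead=) remaining=[) - num / id / num $]
Step 5: reduce E->T. Stack=[( E] ptr=2 lookahead=) remaining=[) - num / id / num $]
Step 6: shift ). Stack=[( E )] ptr=3 lookahead=- remaining=[- num / id / num $]
Step 7: reduce F->( E ). Stack=[F] ptr=3 lookahead=- remaining=[- num / id / num $]
Step 8: reduce T->F. Stack=[T] ptr=3 lookahead=- remaining=[- num / id / num $]
Step 9: reduce E->T. Stack=[E] ptr=3 lookahead=- remaining=[- num / id / num $]
Step 10: shift -. Stack=[E -] ptr=4 lookahead=num remaining=[num / id / num $]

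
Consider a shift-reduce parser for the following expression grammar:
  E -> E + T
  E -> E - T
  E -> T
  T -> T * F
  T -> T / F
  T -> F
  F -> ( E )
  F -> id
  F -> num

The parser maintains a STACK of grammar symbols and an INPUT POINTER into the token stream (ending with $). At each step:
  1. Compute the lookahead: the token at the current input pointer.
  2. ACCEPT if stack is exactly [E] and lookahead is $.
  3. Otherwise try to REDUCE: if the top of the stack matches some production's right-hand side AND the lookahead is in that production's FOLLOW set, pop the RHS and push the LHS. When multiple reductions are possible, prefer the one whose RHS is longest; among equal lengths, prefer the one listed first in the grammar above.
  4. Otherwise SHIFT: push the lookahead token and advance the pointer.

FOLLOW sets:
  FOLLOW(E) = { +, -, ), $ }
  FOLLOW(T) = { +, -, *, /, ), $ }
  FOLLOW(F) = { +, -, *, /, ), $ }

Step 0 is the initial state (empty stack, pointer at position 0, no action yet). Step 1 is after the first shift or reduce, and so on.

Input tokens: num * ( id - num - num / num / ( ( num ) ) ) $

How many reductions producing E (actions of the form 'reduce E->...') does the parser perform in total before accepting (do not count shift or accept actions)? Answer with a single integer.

Answer: 6

Derivation:
Step 1: shift num. Stack=[num] ptr=1 lookahead=* remaining=[* ( id - num - num / num / ( ( num ) ) ) $]
Step 2: reduce F->num. Stack=[F] ptr=1 lookahead=* remaining=[* ( id - num - num / num / ( ( num ) ) ) $]
Step 3: reduce T->F. Stack=[T] ptr=1 lookahead=* remaining=[* ( id - num - num / num / ( ( num ) ) ) $]
Step 4: shift *. Stack=[T *] ptr=2 lookahead=( remaining=[( id - num - num / num / ( ( num ) ) ) $]
Step 5: shift (. Stack=[T * (] ptr=3 lookahead=id remaining=[id - num - num / num / ( ( num ) ) ) $]
Step 6: shift id. Stack=[T * ( id] ptr=4 lookahead=- remaining=[- num - num / num / ( ( num ) ) ) $]
Step 7: reduce F->id. Stack=[T * ( F] ptr=4 lookahead=- remaining=[- num - num / num / ( ( num ) ) ) $]
Step 8: reduce T->F. Stack=[T * ( T] ptr=4 lookahead=- remaining=[- num - num / num / ( ( num ) ) ) $]
Step 9: reduce E->T. Stack=[T * ( E] ptr=4 lookahead=- remaining=[- num - num / num / ( ( num ) ) ) $]
Step 10: shift -. Stack=[T * ( E -] ptr=5 lookahead=num remaining=[num - num / num / ( ( num ) ) ) $]
Step 11: shift num. Stack=[T * ( E - num] ptr=6 lookahead=- remaining=[- num / num / ( ( num ) ) ) $]
Step 12: reduce F->num. Stack=[T * ( E - F] ptr=6 lookahead=- remaining=[- num / num / ( ( num ) ) ) $]
Step 13: reduce T->F. Stack=[T * ( E - T] ptr=6 lookahead=- remaining=[- num / num / ( ( num ) ) ) $]
Step 14: reduce E->E - T. Stack=[T * ( E] ptr=6 lookahead=- remaining=[- num / num / ( ( num ) ) ) $]
Step 15: shift -. Stack=[T * ( E -] ptr=7 lookahead=num remaining=[num / num / ( ( num ) ) ) $]
Step 16: shift num. Stack=[T * ( E - num] ptr=8 lookahead=/ remaining=[/ num / ( ( num ) ) ) $]
Step 17: reduce F->num. Stack=[T * ( E - F] ptr=8 lookahead=/ remaining=[/ num / ( ( num ) ) ) $]
Step 18: reduce T->F. Stack=[T * ( E - T] ptr=8 lookahead=/ remaining=[/ num / ( ( num ) ) ) $]
Step 19: shift /. Stack=[T * ( E - T /] ptr=9 lookahead=num remaining=[num / ( ( num ) ) ) $]
Step 20: shift num. Stack=[T * ( E - T / num] ptr=10 lookahead=/ remaining=[/ ( ( num ) ) ) $]
Step 21: reduce F->num. Stack=[T * ( E - T / F] ptr=10 lookahead=/ remaining=[/ ( ( num ) ) ) $]
Step 22: reduce T->T / F. Stack=[T * ( E - T] ptr=10 lookahead=/ remaining=[/ ( ( num ) ) ) $]
Step 23: shift /. Stack=[T * ( E - T /] ptr=11 lookahead=( remaining=[( ( num ) ) ) $]
Step 24: shift (. Stack=[T * ( E - T / (] ptr=12 lookahead=( remaining=[( num ) ) ) $]
Step 25: shift (. Stack=[T * ( E - T / ( (] ptr=13 lookahead=num remaining=[num ) ) ) $]
Step 26: shift num. Stack=[T * ( E - T / ( ( num] ptr=14 lookahead=) remaining=[) ) ) $]
Step 27: reduce F->num. Stack=[T * ( E - T / ( ( F] ptr=14 lookahead=) remaining=[) ) ) $]
Step 28: reduce T->F. Stack=[T * ( E - T / ( ( T] ptr=14 lookahead=) remaining=[) ) ) $]
Step 29: reduce E->T. Stack=[T * ( E - T / ( ( E] ptr=14 lookahead=) remaining=[) ) ) $]
Step 30: shift ). Stack=[T * ( E - T / ( ( E )] ptr=15 lookahead=) remaining=[) ) $]
Step 31: reduce F->( E ). Stack=[T * ( E - T / ( F] ptr=15 lookahead=) remaining=[) ) $]
Step 32: reduce T->F. Stack=[T * ( E - T / ( T] ptr=15 lookahead=) remaining=[) ) $]
Step 33: reduce E->T. Stack=[T * ( E - T / ( E] ptr=15 lookahead=) remaining=[) ) $]
Step 34: shift ). Stack=[T * ( E - T / ( E )] ptr=16 lookahead=) remaining=[) $]
Step 35: reduce F->( E ). Stack=[T * ( E - T / F] ptr=16 lookahead=) remaining=[) $]
Step 36: reduce T->T / F. Stack=[T * ( E - T] ptr=16 lookahead=) remaining=[) $]
Step 37: reduce E->E - T. Stack=[T * ( E] ptr=16 lookahead=) remaining=[) $]
Step 38: shift ). Stack=[T * ( E )] ptr=17 lookahead=$ remaining=[$]
Step 39: reduce F->( E ). Stack=[T * F] ptr=17 lookahead=$ remaining=[$]
Step 40: reduce T->T * F. Stack=[T] ptr=17 lookahead=$ remaining=[$]
Step 41: reduce E->T. Stack=[E] ptr=17 lookahead=$ remaining=[$]
Step 42: accept. Stack=[E] ptr=17 lookahead=$ remaining=[$]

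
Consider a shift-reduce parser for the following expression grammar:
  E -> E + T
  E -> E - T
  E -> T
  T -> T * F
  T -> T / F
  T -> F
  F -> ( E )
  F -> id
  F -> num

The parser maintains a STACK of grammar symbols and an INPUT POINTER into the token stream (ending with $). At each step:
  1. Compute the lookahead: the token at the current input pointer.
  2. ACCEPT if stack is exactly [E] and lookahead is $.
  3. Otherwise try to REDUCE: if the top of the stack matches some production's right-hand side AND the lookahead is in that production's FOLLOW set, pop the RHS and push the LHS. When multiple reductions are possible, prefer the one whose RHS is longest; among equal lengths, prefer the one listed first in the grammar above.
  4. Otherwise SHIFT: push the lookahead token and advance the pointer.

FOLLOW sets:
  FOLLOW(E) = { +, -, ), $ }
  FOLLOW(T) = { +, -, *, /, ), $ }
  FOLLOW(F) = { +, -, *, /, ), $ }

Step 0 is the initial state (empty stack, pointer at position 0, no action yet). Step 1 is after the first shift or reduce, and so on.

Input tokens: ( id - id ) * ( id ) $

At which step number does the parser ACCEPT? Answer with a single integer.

Step 1: shift (. Stack=[(] ptr=1 lookahead=id remaining=[id - id ) * ( id ) $]
Step 2: shift id. Stack=[( id] ptr=2 lookahead=- remaining=[- id ) * ( id ) $]
Step 3: reduce F->id. Stack=[( F] ptr=2 lookahead=- remaining=[- id ) * ( id ) $]
Step 4: reduce T->F. Stack=[( T] ptr=2 lookahead=- remaining=[- id ) * ( id ) $]
Step 5: reduce E->T. Stack=[( E] ptr=2 lookahead=- remaining=[- id ) * ( id ) $]
Step 6: shift -. Stack=[( E -] ptr=3 lookahead=id remaining=[id ) * ( id ) $]
Step 7: shift id. Stack=[( E - id] ptr=4 lookahead=) remaining=[) * ( id ) $]
Step 8: reduce F->id. Stack=[( E - F] ptr=4 lookahead=) remaining=[) * ( id ) $]
Step 9: reduce T->F. Stack=[( E - T] ptr=4 lookahead=) remaining=[) * ( id ) $]
Step 10: reduce E->E - T. Stack=[( E] ptr=4 lookahead=) remaining=[) * ( id ) $]
Step 11: shift ). Stack=[( E )] ptr=5 lookahead=* remaining=[* ( id ) $]
Step 12: reduce F->( E ). Stack=[F] ptr=5 lookahead=* remaining=[* ( id ) $]
Step 13: reduce T->F. Stack=[T] ptr=5 lookahead=* remaining=[* ( id ) $]
Step 14: shift *. Stack=[T *] ptr=6 lookahead=( remaining=[( id ) $]
Step 15: shift (. Stack=[T * (] ptr=7 lookahead=id remaining=[id ) $]
Step 16: shift id. Stack=[T * ( id] ptr=8 lookahead=) remaining=[) $]
Step 17: reduce F->id. Stack=[T * ( F] ptr=8 lookahead=) remaining=[) $]
Step 18: reduce T->F. Stack=[T * ( T] ptr=8 lookahead=) remaining=[) $]
Step 19: reduce E->T. Stack=[T * ( E] ptr=8 lookahead=) remaining=[) $]
Step 20: shift ). Stack=[T * ( E )] ptr=9 lookahead=$ remaining=[$]
Step 21: reduce F->( E ). Stack=[T * F] ptr=9 lookahead=$ remaining=[$]
Step 22: reduce T->T * F. Stack=[T] ptr=9 lookahead=$ remaining=[$]
Step 23: reduce E->T. Stack=[E] ptr=9 lookahead=$ remaining=[$]
Step 24: accept. Stack=[E] ptr=9 lookahead=$ remaining=[$]

Answer: 24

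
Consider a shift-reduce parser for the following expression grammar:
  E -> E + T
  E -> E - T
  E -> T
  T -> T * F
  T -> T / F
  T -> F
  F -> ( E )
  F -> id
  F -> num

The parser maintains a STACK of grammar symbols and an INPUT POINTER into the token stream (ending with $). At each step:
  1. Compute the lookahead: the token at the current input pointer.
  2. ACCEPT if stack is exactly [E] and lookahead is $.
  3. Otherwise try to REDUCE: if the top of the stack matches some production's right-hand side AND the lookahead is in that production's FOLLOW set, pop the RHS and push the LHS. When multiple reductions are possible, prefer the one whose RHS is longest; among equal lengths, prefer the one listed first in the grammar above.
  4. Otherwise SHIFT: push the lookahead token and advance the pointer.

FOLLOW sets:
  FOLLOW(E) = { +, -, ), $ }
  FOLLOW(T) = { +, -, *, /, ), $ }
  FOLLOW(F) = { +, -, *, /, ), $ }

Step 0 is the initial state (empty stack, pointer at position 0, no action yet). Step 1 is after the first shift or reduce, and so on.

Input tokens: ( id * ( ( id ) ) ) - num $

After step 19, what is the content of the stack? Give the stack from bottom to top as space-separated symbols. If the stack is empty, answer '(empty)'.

Step 1: shift (. Stack=[(] ptr=1 lookahead=id remaining=[id * ( ( id ) ) ) - num $]
Step 2: shift id. Stack=[( id] ptr=2 lookahead=* remaining=[* ( ( id ) ) ) - num $]
Step 3: reduce F->id. Stack=[( F] ptr=2 lookahead=* remaining=[* ( ( id ) ) ) - num $]
Step 4: reduce T->F. Stack=[( T] ptr=2 lookahead=* remaining=[* ( ( id ) ) ) - num $]
Step 5: shift *. Stack=[( T *] ptr=3 lookahead=( remaining=[( ( id ) ) ) - num $]
Step 6: shift (. Stack=[( T * (] ptr=4 lookahead=( remaining=[( id ) ) ) - num $]
Step 7: shift (. Stack=[( T * ( (] ptr=5 lookahead=id remaining=[id ) ) ) - num $]
Step 8: shift id. Stack=[( T * ( ( id] ptr=6 lookahead=) remaining=[) ) ) - num $]
Step 9: reduce F->id. Stack=[( T * ( ( F] ptr=6 lookahead=) remaining=[) ) ) - num $]
Step 10: reduce T->F. Stack=[( T * ( ( T] ptr=6 lookahead=) remaining=[) ) ) - num $]
Step 11: reduce E->T. Stack=[( T * ( ( E] ptr=6 lookahead=) remaining=[) ) ) - num $]
Step 12: shift ). Stack=[( T * ( ( E )] ptr=7 lookahead=) remaining=[) ) - num $]
Step 13: reduce F->( E ). Stack=[( T * ( F] ptr=7 lookahead=) remaining=[) ) - num $]
Step 14: reduce T->F. Stack=[( T * ( T] ptr=7 lookahead=) remaining=[) ) - num $]
Step 15: reduce E->T. Stack=[( T * ( E] ptr=7 lookahead=) remaining=[) ) - num $]
Step 16: shift ). Stack=[( T * ( E )] ptr=8 lookahead=) remaining=[) - num $]
Step 17: reduce F->( E ). Stack=[( T * F] ptr=8 lookahead=) remaining=[) - num $]
Step 18: reduce T->T * F. Stack=[( T] ptr=8 lookahead=) remaining=[) - num $]
Step 19: reduce E->T. Stack=[( E] ptr=8 lookahead=) remaining=[) - num $]

Answer: ( E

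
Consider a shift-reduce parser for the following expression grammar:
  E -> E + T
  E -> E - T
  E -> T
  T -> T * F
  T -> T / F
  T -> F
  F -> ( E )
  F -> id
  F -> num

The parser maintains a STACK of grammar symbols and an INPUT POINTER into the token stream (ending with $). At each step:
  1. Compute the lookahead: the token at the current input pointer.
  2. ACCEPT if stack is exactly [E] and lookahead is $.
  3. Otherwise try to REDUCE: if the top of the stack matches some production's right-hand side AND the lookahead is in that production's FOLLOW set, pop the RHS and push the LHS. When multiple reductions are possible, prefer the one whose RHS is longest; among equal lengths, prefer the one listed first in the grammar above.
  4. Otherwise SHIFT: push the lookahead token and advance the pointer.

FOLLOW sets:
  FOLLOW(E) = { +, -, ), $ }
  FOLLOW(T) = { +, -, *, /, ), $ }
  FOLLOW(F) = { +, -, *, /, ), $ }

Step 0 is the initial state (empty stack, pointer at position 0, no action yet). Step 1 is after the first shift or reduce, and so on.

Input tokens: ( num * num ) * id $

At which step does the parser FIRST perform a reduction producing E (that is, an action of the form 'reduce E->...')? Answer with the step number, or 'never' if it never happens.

Answer: 9

Derivation:
Step 1: shift (. Stack=[(] ptr=1 lookahead=num remaining=[num * num ) * id $]
Step 2: shift num. Stack=[( num] ptr=2 lookahead=* remaining=[* num ) * id $]
Step 3: reduce F->num. Stack=[( F] ptr=2 lookahead=* remaining=[* num ) * id $]
Step 4: reduce T->F. Stack=[( T] ptr=2 lookahead=* remaining=[* num ) * id $]
Step 5: shift *. Stack=[( T *] ptr=3 lookahead=num remaining=[num ) * id $]
Step 6: shift num. Stack=[( T * num] ptr=4 lookahead=) remaining=[) * id $]
Step 7: reduce F->num. Stack=[( T * F] ptr=4 lookahead=) remaining=[) * id $]
Step 8: reduce T->T * F. Stack=[( T] ptr=4 lookahead=) remaining=[) * id $]
Step 9: reduce E->T. Stack=[( E] ptr=4 lookahead=) remaining=[) * id $]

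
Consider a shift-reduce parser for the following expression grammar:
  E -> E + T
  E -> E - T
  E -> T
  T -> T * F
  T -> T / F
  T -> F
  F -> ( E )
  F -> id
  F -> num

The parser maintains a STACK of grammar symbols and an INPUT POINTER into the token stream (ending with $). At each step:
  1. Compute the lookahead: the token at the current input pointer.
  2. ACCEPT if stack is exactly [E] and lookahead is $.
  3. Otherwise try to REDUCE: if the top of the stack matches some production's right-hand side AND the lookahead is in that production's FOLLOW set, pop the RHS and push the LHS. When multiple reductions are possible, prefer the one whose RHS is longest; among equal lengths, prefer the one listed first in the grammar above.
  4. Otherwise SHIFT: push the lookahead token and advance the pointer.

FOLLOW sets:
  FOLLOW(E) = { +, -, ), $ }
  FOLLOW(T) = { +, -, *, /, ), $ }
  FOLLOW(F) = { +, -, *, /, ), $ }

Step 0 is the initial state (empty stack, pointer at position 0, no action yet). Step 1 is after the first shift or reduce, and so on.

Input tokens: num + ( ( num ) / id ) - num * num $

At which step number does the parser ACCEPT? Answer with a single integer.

Step 1: shift num. Stack=[num] ptr=1 lookahead=+ remaining=[+ ( ( num ) / id ) - num * num $]
Step 2: reduce F->num. Stack=[F] ptr=1 lookahead=+ remaining=[+ ( ( num ) / id ) - num * num $]
Step 3: reduce T->F. Stack=[T] ptr=1 lookahead=+ remaining=[+ ( ( num ) / id ) - num * num $]
Step 4: reduce E->T. Stack=[E] ptr=1 lookahead=+ remaining=[+ ( ( num ) / id ) - num * num $]
Step 5: shift +. Stack=[E +] ptr=2 lookahead=( remaining=[( ( num ) / id ) - num * num $]
Step 6: shift (. Stack=[E + (] ptr=3 lookahead=( remaining=[( num ) / id ) - num * num $]
Step 7: shift (. Stack=[E + ( (] ptr=4 lookahead=num remaining=[num ) / id ) - num * num $]
Step 8: shift num. Stack=[E + ( ( num] ptr=5 lookahead=) remaining=[) / id ) - num * num $]
Step 9: reduce F->num. Stack=[E + ( ( F] ptr=5 lookahead=) remaining=[) / id ) - num * num $]
Step 10: reduce T->F. Stack=[E + ( ( T] ptr=5 lookahead=) remaining=[) / id ) - num * num $]
Step 11: reduce E->T. Stack=[E + ( ( E] ptr=5 lookahead=) remaining=[) / id ) - num * num $]
Step 12: shift ). Stack=[E + ( ( E )] ptr=6 lookahead=/ remaining=[/ id ) - num * num $]
Step 13: reduce F->( E ). Stack=[E + ( F] ptr=6 lookahead=/ remaining=[/ id ) - num * num $]
Step 14: reduce T->F. Stack=[E + ( T] ptr=6 lookahead=/ remaining=[/ id ) - num * num $]
Step 15: shift /. Stack=[E + ( T /] ptr=7 lookahead=id remaining=[id ) - num * num $]
Step 16: shift id. Stack=[E + ( T / id] ptr=8 lookahead=) remaining=[) - num * num $]
Step 17: reduce F->id. Stack=[E + ( T / F] ptr=8 lookahead=) remaining=[) - num * num $]
Step 18: reduce T->T / F. Stack=[E + ( T] ptr=8 lookahead=) remaining=[) - num * num $]
Step 19: reduce E->T. Stack=[E + ( E] ptr=8 lookahead=) remaining=[) - num * num $]
Step 20: shift ). Stack=[E + ( E )] ptr=9 lookahead=- remaining=[- num * num $]
Step 21: reduce F->( E ). Stack=[E + F] ptr=9 lookahead=- remaining=[- num * num $]
Step 22: reduce T->F. Stack=[E + T] ptr=9 lookahead=- remaining=[- num * num $]
Step 23: reduce E->E + T. Stack=[E] ptr=9 lookahead=- remaining=[- num * num $]
Step 24: shift -. Stack=[E -] ptr=10 lookahead=num remaining=[num * num $]
Step 25: shift num. Stack=[E - num] ptr=11 lookahead=* remaining=[* num $]
Step 26: reduce F->num. Stack=[E - F] ptr=11 lookahead=* remaining=[* num $]
Step 27: reduce T->F. Stack=[E - T] ptr=11 lookahead=* remaining=[* num $]
Step 28: shift *. Stack=[E - T *] ptr=12 lookahead=num remaining=[num $]
Step 29: shift num. Stack=[E - T * num] ptr=13 lookahead=$ remaining=[$]
Step 30: reduce F->num. Stack=[E - T * F] ptr=13 lookahead=$ remaining=[$]
Step 31: reduce T->T * F. Stack=[E - T] ptr=13 lookahead=$ remaining=[$]
Step 32: reduce E->E - T. Stack=[E] ptr=13 lookahead=$ remaining=[$]
Step 33: accept. Stack=[E] ptr=13 lookahead=$ remaining=[$]

Answer: 33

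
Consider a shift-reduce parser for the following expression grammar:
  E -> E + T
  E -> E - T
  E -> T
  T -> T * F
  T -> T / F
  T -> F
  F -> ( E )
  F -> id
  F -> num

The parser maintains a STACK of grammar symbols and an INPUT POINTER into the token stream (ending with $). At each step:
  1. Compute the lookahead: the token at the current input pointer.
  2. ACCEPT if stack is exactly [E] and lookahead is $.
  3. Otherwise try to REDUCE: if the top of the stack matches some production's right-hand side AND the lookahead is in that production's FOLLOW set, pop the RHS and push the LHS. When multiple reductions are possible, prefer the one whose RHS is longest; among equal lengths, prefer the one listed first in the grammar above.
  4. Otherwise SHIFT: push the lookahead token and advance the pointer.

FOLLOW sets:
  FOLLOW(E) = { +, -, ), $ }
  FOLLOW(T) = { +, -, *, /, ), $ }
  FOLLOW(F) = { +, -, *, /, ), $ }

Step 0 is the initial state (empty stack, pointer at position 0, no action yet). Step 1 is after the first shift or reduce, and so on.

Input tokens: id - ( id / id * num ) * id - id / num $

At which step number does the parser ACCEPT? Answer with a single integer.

Answer: 36

Derivation:
Step 1: shift id. Stack=[id] ptr=1 lookahead=- remaining=[- ( id / id * num ) * id - id / num $]
Step 2: reduce F->id. Stack=[F] ptr=1 lookahead=- remaining=[- ( id / id * num ) * id - id / num $]
Step 3: reduce T->F. Stack=[T] ptr=1 lookahead=- remaining=[- ( id / id * num ) * id - id / num $]
Step 4: reduce E->T. Stack=[E] ptr=1 lookahead=- remaining=[- ( id / id * num ) * id - id / num $]
Step 5: shift -. Stack=[E -] ptr=2 lookahead=( remaining=[( id / id * num ) * id - id / num $]
Step 6: shift (. Stack=[E - (] ptr=3 lookahead=id remaining=[id / id * num ) * id - id / num $]
Step 7: shift id. Stack=[E - ( id] ptr=4 lookahead=/ remaining=[/ id * num ) * id - id / num $]
Step 8: reduce F->id. Stack=[E - ( F] ptr=4 lookahead=/ remaining=[/ id * num ) * id - id / num $]
Step 9: reduce T->F. Stack=[E - ( T] ptr=4 lookahead=/ remaining=[/ id * num ) * id - id / num $]
Step 10: shift /. Stack=[E - ( T /] ptr=5 lookahead=id remaining=[id * num ) * id - id / num $]
Step 11: shift id. Stack=[E - ( T / id] ptr=6 lookahead=* remaining=[* num ) * id - id / num $]
Step 12: reduce F->id. Stack=[E - ( T / F] ptr=6 lookahead=* remaining=[* num ) * id - id / num $]
Step 13: reduce T->T / F. Stack=[E - ( T] ptr=6 lookahead=* remaining=[* num ) * id - id / num $]
Step 14: shift *. Stack=[E - ( T *] ptr=7 lookahead=num remaining=[num ) * id - id / num $]
Step 15: shift num. Stack=[E - ( T * num] ptr=8 lookahead=) remaining=[) * id - id / num $]
Step 16: reduce F->num. Stack=[E - ( T * F] ptr=8 lookahead=) remaining=[) * id - id / num $]
Step 17: reduce T->T * F. Stack=[E - ( T] ptr=8 lookahead=) remaining=[) * id - id / num $]
Step 18: reduce E->T. Stack=[E - ( E] ptr=8 lookahead=) remaining=[) * id - id / num $]
Step 19: shift ). Stack=[E - ( E )] ptr=9 lookahead=* remaining=[* id - id / num $]
Step 20: reduce F->( E ). Stack=[E - F] ptr=9 lookahead=* remaining=[* id - id / num $]
Step 21: reduce T->F. Stack=[E - T] ptr=9 lookahead=* remaining=[* id - id / num $]
Step 22: shift *. Stack=[E - T *] ptr=10 lookahead=id remaining=[id - id / num $]
Step 23: shift id. Stack=[E - T * id] ptr=11 lookahead=- remaining=[- id / num $]
Step 24: reduce F->id. Stack=[E - T * F] ptr=11 lookahead=- remaining=[- id / num $]
Step 25: reduce T->T * F. Stack=[E - T] ptr=11 lookahead=- remaining=[- id / num $]
Step 26: reduce E->E - T. Stack=[E] ptr=11 lookahead=- remaining=[- id / num $]
Step 27: shift -. Stack=[E -] ptr=12 lookahead=id remaining=[id / num $]
Step 28: shift id. Stack=[E - id] ptr=13 lookahead=/ remaining=[/ num $]
Step 29: reduce F->id. Stack=[E - F] ptr=13 lookahead=/ remaining=[/ num $]
Step 30: reduce T->F. Stack=[E - T] ptr=13 lookahead=/ remaining=[/ num $]
Step 31: shift /. Stack=[E - T /] ptr=14 lookahead=num remaining=[num $]
Step 32: shift num. Stack=[E - T / num] ptr=15 lookahead=$ remaining=[$]
Step 33: reduce F->num. Stack=[E - T / F] ptr=15 lookahead=$ remaining=[$]
Step 34: reduce T->T / F. Stack=[E - T] ptr=15 lookahead=$ remaining=[$]
Step 35: reduce E->E - T. Stack=[E] ptr=15 lookahead=$ remaining=[$]
Step 36: accept. Stack=[E] ptr=15 lookahead=$ remaining=[$]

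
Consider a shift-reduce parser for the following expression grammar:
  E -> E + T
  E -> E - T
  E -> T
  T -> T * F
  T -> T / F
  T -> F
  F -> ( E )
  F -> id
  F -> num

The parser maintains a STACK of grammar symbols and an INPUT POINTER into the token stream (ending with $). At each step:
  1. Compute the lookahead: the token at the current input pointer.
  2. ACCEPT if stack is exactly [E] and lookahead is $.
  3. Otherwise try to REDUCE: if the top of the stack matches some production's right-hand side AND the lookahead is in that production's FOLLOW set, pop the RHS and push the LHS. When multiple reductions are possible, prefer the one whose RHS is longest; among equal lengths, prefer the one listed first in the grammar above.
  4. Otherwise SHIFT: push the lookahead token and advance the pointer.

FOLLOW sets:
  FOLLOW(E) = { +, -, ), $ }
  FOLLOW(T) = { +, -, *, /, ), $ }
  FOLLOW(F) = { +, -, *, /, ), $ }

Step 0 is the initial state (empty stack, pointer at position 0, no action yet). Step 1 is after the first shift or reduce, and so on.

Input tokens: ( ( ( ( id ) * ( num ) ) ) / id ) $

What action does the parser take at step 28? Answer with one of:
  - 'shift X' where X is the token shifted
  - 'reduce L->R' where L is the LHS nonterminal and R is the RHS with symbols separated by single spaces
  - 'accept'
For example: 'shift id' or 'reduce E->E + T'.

Step 1: shift (. Stack=[(] ptr=1 lookahead=( remaining=[( ( ( id ) * ( num ) ) ) / id ) $]
Step 2: shift (. Stack=[( (] ptr=2 lookahead=( remaining=[( ( id ) * ( num ) ) ) / id ) $]
Step 3: shift (. Stack=[( ( (] ptr=3 lookahead=( remaining=[( id ) * ( num ) ) ) / id ) $]
Step 4: shift (. Stack=[( ( ( (] ptr=4 lookahead=id remaining=[id ) * ( num ) ) ) / id ) $]
Step 5: shift id. Stack=[( ( ( ( id] ptr=5 lookahead=) remaining=[) * ( num ) ) ) / id ) $]
Step 6: reduce F->id. Stack=[( ( ( ( F] ptr=5 lookahead=) remaining=[) * ( num ) ) ) / id ) $]
Step 7: reduce T->F. Stack=[( ( ( ( T] ptr=5 lookahead=) remaining=[) * ( num ) ) ) / id ) $]
Step 8: reduce E->T. Stack=[( ( ( ( E] ptr=5 lookahead=) remaining=[) * ( num ) ) ) / id ) $]
Step 9: shift ). Stack=[( ( ( ( E )] ptr=6 lookahead=* remaining=[* ( num ) ) ) / id ) $]
Step 10: reduce F->( E ). Stack=[( ( ( F] ptr=6 lookahead=* remaining=[* ( num ) ) ) / id ) $]
Step 11: reduce T->F. Stack=[( ( ( T] ptr=6 lookahead=* remaining=[* ( num ) ) ) / id ) $]
Step 12: shift *. Stack=[( ( ( T *] ptr=7 lookahead=( remaining=[( num ) ) ) / id ) $]
Step 13: shift (. Stack=[( ( ( T * (] ptr=8 lookahead=num remaining=[num ) ) ) / id ) $]
Step 14: shift num. Stack=[( ( ( T * ( num] ptr=9 lookahead=) remaining=[) ) ) / id ) $]
Step 15: reduce F->num. Stack=[( ( ( T * ( F] ptr=9 lookahead=) remaining=[) ) ) / id ) $]
Step 16: reduce T->F. Stack=[( ( ( T * ( T] ptr=9 lookahead=) remaining=[) ) ) / id ) $]
Step 17: reduce E->T. Stack=[( ( ( T * ( E] ptr=9 lookahead=) remaining=[) ) ) / id ) $]
Step 18: shift ). Stack=[( ( ( T * ( E )] ptr=10 lookahead=) remaining=[) ) / id ) $]
Step 19: reduce F->( E ). Stack=[( ( ( T * F] ptr=10 lookahead=) remaining=[) ) / id ) $]
Step 20: reduce T->T * F. Stack=[( ( ( T] ptr=10 lookahead=) remaining=[) ) / id ) $]
Step 21: reduce E->T. Stack=[( ( ( E] ptr=10 lookahead=) remaining=[) ) / id ) $]
Step 22: shift ). Stack=[( ( ( E )] ptr=11 lookahead=) remaining=[) / id ) $]
Step 23: reduce F->( E ). Stack=[( ( F] ptr=11 lookahead=) remaining=[) / id ) $]
Step 24: reduce T->F. Stack=[( ( T] ptr=11 lookahead=) remaining=[) / id ) $]
Step 25: reduce E->T. Stack=[( ( E] ptr=11 lookahead=) remaining=[) / id ) $]
Step 26: shift ). Stack=[( ( E )] ptr=12 lookahead=/ remaining=[/ id ) $]
Step 27: reduce F->( E ). Stack=[( F] ptr=12 lookahead=/ remaining=[/ id ) $]
Step 28: reduce T->F. Stack=[( T] ptr=12 lookahead=/ remaining=[/ id ) $]

Answer: reduce T->F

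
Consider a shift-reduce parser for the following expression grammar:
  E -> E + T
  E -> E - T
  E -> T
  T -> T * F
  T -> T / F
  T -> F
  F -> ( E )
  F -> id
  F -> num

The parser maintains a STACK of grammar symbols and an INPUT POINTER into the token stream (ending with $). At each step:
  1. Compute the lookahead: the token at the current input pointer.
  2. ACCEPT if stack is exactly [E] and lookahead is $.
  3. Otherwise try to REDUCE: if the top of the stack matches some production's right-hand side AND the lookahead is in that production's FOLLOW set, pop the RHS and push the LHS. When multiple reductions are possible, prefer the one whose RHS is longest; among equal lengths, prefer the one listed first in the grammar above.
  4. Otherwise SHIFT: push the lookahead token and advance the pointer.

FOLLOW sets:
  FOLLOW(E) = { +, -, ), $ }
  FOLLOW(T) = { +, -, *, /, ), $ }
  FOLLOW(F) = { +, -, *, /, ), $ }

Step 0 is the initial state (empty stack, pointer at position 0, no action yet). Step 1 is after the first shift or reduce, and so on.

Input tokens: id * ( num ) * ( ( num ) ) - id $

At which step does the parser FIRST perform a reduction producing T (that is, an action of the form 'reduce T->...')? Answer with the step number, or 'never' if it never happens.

Answer: 3

Derivation:
Step 1: shift id. Stack=[id] ptr=1 lookahead=* remaining=[* ( num ) * ( ( num ) ) - id $]
Step 2: reduce F->id. Stack=[F] ptr=1 lookahead=* remaining=[* ( num ) * ( ( num ) ) - id $]
Step 3: reduce T->F. Stack=[T] ptr=1 lookahead=* remaining=[* ( num ) * ( ( num ) ) - id $]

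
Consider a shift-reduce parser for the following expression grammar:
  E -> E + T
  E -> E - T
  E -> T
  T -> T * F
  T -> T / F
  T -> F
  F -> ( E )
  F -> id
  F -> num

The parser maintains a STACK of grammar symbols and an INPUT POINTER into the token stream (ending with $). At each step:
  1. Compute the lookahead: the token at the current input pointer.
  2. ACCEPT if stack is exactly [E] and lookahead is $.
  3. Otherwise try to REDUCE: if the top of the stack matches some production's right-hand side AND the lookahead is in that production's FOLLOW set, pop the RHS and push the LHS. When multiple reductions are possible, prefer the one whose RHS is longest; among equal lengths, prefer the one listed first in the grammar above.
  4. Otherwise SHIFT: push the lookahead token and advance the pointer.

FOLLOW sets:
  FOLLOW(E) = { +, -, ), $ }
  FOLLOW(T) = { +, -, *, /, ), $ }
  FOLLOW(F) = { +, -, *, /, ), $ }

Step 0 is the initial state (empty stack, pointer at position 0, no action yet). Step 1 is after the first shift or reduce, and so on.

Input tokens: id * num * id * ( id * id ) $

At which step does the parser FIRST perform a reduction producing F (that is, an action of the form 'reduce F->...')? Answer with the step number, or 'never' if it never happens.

Answer: 2

Derivation:
Step 1: shift id. Stack=[id] ptr=1 lookahead=* remaining=[* num * id * ( id * id ) $]
Step 2: reduce F->id. Stack=[F] ptr=1 lookahead=* remaining=[* num * id * ( id * id ) $]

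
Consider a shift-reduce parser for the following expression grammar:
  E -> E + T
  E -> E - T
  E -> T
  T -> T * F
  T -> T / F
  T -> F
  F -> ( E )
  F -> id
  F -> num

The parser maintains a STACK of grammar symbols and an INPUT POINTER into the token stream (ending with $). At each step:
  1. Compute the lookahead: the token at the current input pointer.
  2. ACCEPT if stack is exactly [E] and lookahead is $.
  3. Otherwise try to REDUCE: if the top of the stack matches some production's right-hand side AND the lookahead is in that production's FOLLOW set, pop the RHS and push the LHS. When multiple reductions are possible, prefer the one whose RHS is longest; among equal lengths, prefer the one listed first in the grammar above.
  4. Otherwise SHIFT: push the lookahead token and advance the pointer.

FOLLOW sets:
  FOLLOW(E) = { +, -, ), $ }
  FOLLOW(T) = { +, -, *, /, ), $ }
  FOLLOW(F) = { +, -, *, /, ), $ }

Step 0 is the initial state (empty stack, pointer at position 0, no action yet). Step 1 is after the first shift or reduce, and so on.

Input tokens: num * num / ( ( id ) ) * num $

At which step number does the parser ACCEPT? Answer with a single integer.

Step 1: shift num. Stack=[num] ptr=1 lookahead=* remaining=[* num / ( ( id ) ) * num $]
Step 2: reduce F->num. Stack=[F] ptr=1 lookahead=* remaining=[* num / ( ( id ) ) * num $]
Step 3: reduce T->F. Stack=[T] ptr=1 lookahead=* remaining=[* num / ( ( id ) ) * num $]
Step 4: shift *. Stack=[T *] ptr=2 lookahead=num remaining=[num / ( ( id ) ) * num $]
Step 5: shift num. Stack=[T * num] ptr=3 lookahead=/ remaining=[/ ( ( id ) ) * num $]
Step 6: reduce F->num. Stack=[T * F] ptr=3 lookahead=/ remaining=[/ ( ( id ) ) * num $]
Step 7: reduce T->T * F. Stack=[T] ptr=3 lookahead=/ remaining=[/ ( ( id ) ) * num $]
Step 8: shift /. Stack=[T /] ptr=4 lookahead=( remaining=[( ( id ) ) * num $]
Step 9: shift (. Stack=[T / (] ptr=5 lookahead=( remaining=[( id ) ) * num $]
Step 10: shift (. Stack=[T / ( (] ptr=6 lookahead=id remaining=[id ) ) * num $]
Step 11: shift id. Stack=[T / ( ( id] ptr=7 lookahead=) remaining=[) ) * num $]
Step 12: reduce F->id. Stack=[T / ( ( F] ptr=7 lookahead=) remaining=[) ) * num $]
Step 13: reduce T->F. Stack=[T / ( ( T] ptr=7 lookahead=) remaining=[) ) * num $]
Step 14: reduce E->T. Stack=[T / ( ( E] ptr=7 lookahead=) remaining=[) ) * num $]
Step 15: shift ). Stack=[T / ( ( E )] ptr=8 lookahead=) remaining=[) * num $]
Step 16: reduce F->( E ). Stack=[T / ( F] ptr=8 lookahead=) remaining=[) * num $]
Step 17: reduce T->F. Stack=[T / ( T] ptr=8 lookahead=) remaining=[) * num $]
Step 18: reduce E->T. Stack=[T / ( E] ptr=8 lookahead=) remaining=[) * num $]
Step 19: shift ). Stack=[T / ( E )] ptr=9 lookahead=* remaining=[* num $]
Step 20: reduce F->( E ). Stack=[T / F] ptr=9 lookahead=* remaining=[* num $]
Step 21: reduce T->T / F. Stack=[T] ptr=9 lookahead=* remaining=[* num $]
Step 22: shift *. Stack=[T *] ptr=10 lookahead=num remaining=[num $]
Step 23: shift num. Stack=[T * num] ptr=11 lookahead=$ remaining=[$]
Step 24: reduce F->num. Stack=[T * F] ptr=11 lookahead=$ remaining=[$]
Step 25: reduce T->T * F. Stack=[T] ptr=11 lookahead=$ remaining=[$]
Step 26: reduce E->T. Stack=[E] ptr=11 lookahead=$ remaining=[$]
Step 27: accept. Stack=[E] ptr=11 lookahead=$ remaining=[$]

Answer: 27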